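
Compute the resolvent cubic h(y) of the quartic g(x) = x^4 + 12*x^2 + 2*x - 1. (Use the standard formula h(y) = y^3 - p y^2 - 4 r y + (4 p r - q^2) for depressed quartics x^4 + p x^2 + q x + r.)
h(y) = y^3 - 12*y^2 + 4*y - 52

Identify coefficients: p = 12, q = 2, r = -1.
Plug into h(y) = y^3 - p y^2 - 4 r y + (4 p r - q^2):
  h(y) = y^3 - (12) y^2 - 4*(-1) y + (4*(12)*(-1) - (2)^2)
       = y^3 + (-12) y^2 + (4) y + (-52).
Simplifying: h(y) = y^3 - 12*y^2 + 4*y - 52.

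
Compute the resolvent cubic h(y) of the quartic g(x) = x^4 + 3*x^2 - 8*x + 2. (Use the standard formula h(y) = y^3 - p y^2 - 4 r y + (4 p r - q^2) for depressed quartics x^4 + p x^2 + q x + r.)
h(y) = y^3 - 3*y^2 - 8*y - 40

Identify coefficients: p = 3, q = -8, r = 2.
Plug into h(y) = y^3 - p y^2 - 4 r y + (4 p r - q^2):
  h(y) = y^3 - (3) y^2 - 4*(2) y + (4*(3)*(2) - (-8)^2)
       = y^3 + (-3) y^2 + (-8) y + (-40).
Simplifying: h(y) = y^3 - 3*y^2 - 8*y - 40.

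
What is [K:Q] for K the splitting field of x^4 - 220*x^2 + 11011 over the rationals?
[K:Q] = 4

f factors as (x^2 - 77)(x^2 - 143); the splitting field is K = Q(sqrt(77), sqrt(143)). Since 77, 143, and 11011 are all non-squares in Q, the three subfields Q(sqrt(77)), Q(sqrt(143)), Q(sqrt(11011)) are distinct degree-2 extensions, so [K:Q] = 4 (Klein four Galois group).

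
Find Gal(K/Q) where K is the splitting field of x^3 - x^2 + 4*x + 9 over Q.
Gal(K/Q) = S_3 (symmetric group of order 6)

Compute the discriminant of x^3 + (-1)*x^2 + (4)*x + (9): Δ = -3039. Since Δ is not a rational square, the Galois group is not contained in A_3; it must be the full S_3 (irreducibility of the cubic rules out anything smaller).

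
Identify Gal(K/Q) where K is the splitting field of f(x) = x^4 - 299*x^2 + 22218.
Gal(K/Q) = V_4 (Klein four-group, Z/2Z × Z/2Z)

f factors as (x^2 - 161)(x^2 - 138), so the splitting field is K = Q(sqrt(161), sqrt(138)). The elements 161, 138, 22218 are all non-squares in Q, so sqrt(161) and sqrt(138) generate independent quadratic extensions. Thus [K:Q] = 4 and Gal(K/Q) is generated by the two order-2 automorphisms sqrt(161) ↦ -sqrt(161) and sqrt(138) ↦ -sqrt(138), giving V_4.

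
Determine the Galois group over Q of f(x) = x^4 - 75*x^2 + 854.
Gal(K/Q) = V_4 (Klein four-group, Z/2Z × Z/2Z)

f factors as (x^2 - 14)(x^2 - 61), so the splitting field is K = Q(sqrt(14), sqrt(61)). The elements 14, 61, 854 are all non-squares in Q, so sqrt(14) and sqrt(61) generate independent quadratic extensions. Thus [K:Q] = 4 and Gal(K/Q) is generated by the two order-2 automorphisms sqrt(14) ↦ -sqrt(14) and sqrt(61) ↦ -sqrt(61), giving V_4.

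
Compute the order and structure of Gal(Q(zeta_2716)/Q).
|Gal(Q(zeta_2716)/Q)| = phi(2716) = 1152; group ≅ (Z/2716Z)^* ≅ Z/2Z × Z/6Z × Z/96Z

The n-th cyclotomic polynomial Φ_2716(x) is the minimal polynomial of zeta_2716 over Q and has degree phi(2716) = 1152. So Q(zeta_2716) is a degree-1152 Galois extension with Galois group (Z/2716Z)^*. By CRT, (Z/2716Z)^* ≅ (Z/4Z)^* × (Z/7Z)^* × (Z/97Z)^*. Each prime-power unit group is (Z/4Z)^* ≅ Z/2Z; (Z/7Z)^* ≅ Z/6Z; (Z/97Z)^* ≅ Z/96Z. Hence Gal(Q(zeta_2716)/Q) ≅ Z/2Z × Z/6Z × Z/96Z.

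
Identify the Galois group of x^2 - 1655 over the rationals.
Gal(K/Q) = Z/2Z (cyclic of order 2)

x^2 - 1655 is irreducible over Q since 1655 is not a rational square. The splitting field Q(sqrt(1655)) has degree 2 over Q, and its unique nontrivial automorphism is sqrt(1655) ↦ -sqrt(1655). Hence Gal(Q(sqrt(1655))/Q) = Z/2Z.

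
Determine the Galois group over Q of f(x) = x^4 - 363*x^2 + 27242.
Gal(K/Q) = V_4 (Klein four-group, Z/2Z × Z/2Z)

f factors as (x^2 - 106)(x^2 - 257), so the splitting field is K = Q(sqrt(106), sqrt(257)). The elements 106, 257, 27242 are all non-squares in Q, so sqrt(106) and sqrt(257) generate independent quadratic extensions. Thus [K:Q] = 4 and Gal(K/Q) is generated by the two order-2 automorphisms sqrt(106) ↦ -sqrt(106) and sqrt(257) ↦ -sqrt(257), giving V_4.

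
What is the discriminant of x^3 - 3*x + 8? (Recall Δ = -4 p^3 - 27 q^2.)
Δ = -1620

For a depressed cubic x^3 + p x + q the discriminant is Δ = -4 p^3 - 27 q^2 = -4*(-3)^3 - 27*(8)^2 = 108 - 1728 = -1620.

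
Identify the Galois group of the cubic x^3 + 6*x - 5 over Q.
Gal(K/Q) = S_3 (symmetric group of order 6)

Compute the discriminant of x^3 + (0)*x^2 + (6)*x + (-5): Δ = -1539. Since Δ is not a rational square, the Galois group is not contained in A_3; it must be the full S_3 (irreducibility of the cubic rules out anything smaller).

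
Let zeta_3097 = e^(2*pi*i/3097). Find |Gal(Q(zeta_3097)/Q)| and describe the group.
|Gal(Q(zeta_3097)/Q)| = phi(3097) = 2916; group ≅ (Z/3097Z)^* ≅ Z/18Z × Z/162Z

The n-th cyclotomic polynomial Φ_3097(x) is the minimal polynomial of zeta_3097 over Q and has degree phi(3097) = 2916. So Q(zeta_3097) is a degree-2916 Galois extension with Galois group (Z/3097Z)^*. By CRT, (Z/3097Z)^* ≅ (Z/19Z)^* × (Z/163Z)^*. Each prime-power unit group is (Z/19Z)^* ≅ Z/18Z; (Z/163Z)^* ≅ Z/162Z. Hence Gal(Q(zeta_3097)/Q) ≅ Z/18Z × Z/162Z.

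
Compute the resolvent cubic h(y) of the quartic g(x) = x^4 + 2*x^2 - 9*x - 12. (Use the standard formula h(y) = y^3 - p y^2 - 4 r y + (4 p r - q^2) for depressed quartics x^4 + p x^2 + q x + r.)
h(y) = y^3 - 2*y^2 + 48*y - 177

Identify coefficients: p = 2, q = -9, r = -12.
Plug into h(y) = y^3 - p y^2 - 4 r y + (4 p r - q^2):
  h(y) = y^3 - (2) y^2 - 4*(-12) y + (4*(2)*(-12) - (-9)^2)
       = y^3 + (-2) y^2 + (48) y + (-177).
Simplifying: h(y) = y^3 - 2*y^2 + 48*y - 177.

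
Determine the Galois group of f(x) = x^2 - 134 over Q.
Gal(K/Q) = Z/2Z (cyclic of order 2)

x^2 - 134 is irreducible over Q since 134 is not a rational square. The splitting field Q(sqrt(134)) has degree 2 over Q, and its unique nontrivial automorphism is sqrt(134) ↦ -sqrt(134). Hence Gal(Q(sqrt(134))/Q) = Z/2Z.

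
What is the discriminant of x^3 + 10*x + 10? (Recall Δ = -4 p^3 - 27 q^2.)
Δ = -6700

For a depressed cubic x^3 + p x + q the discriminant is Δ = -4 p^3 - 27 q^2 = -4*(10)^3 - 27*(10)^2 = -4000 - 2700 = -6700.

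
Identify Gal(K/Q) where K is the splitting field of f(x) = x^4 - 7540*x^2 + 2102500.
Gal(K/Q) = Z/2Z (cyclic of order 2)

f factors as (x^2 - 290)(x^2 - 7250), so the splitting field is K = Q(sqrt(290), sqrt(7250)). The squarefree part of 290 is 290 and the squarefree part of 7250 is also 290, so sqrt(290) and sqrt(7250) are both rational multiples of sqrt(290). Hence Q(sqrt(290)) = Q(sqrt(7250)) = Q(sqrt(290)), and the splitting field collapses to a single degree-2 extension with Galois group Z/2Z.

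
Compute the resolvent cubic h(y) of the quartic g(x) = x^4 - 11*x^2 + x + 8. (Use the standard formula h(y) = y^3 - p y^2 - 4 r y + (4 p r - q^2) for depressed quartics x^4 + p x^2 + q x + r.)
h(y) = y^3 + 11*y^2 - 32*y - 353

Identify coefficients: p = -11, q = 1, r = 8.
Plug into h(y) = y^3 - p y^2 - 4 r y + (4 p r - q^2):
  h(y) = y^3 - (-11) y^2 - 4*(8) y + (4*(-11)*(8) - (1)^2)
       = y^3 + (11) y^2 + (-32) y + (-353).
Simplifying: h(y) = y^3 + 11*y^2 - 32*y - 353.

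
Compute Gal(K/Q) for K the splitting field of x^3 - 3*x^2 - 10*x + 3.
Gal(K/Q) = S_3 (symmetric group of order 6)

Compute the discriminant of x^3 + (-3)*x^2 + (-10)*x + (3): Δ = 6601. Since Δ is not a rational square, the Galois group is not contained in A_3; it must be the full S_3 (irreducibility of the cubic rules out anything smaller).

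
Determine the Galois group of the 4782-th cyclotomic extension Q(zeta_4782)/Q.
|Gal(Q(zeta_4782)/Q)| = phi(4782) = 1592; group ≅ (Z/4782Z)^* ≅ Z/2Z × Z/796Z

The n-th cyclotomic polynomial Φ_4782(x) is the minimal polynomial of zeta_4782 over Q and has degree phi(4782) = 1592. So Q(zeta_4782) is a degree-1592 Galois extension with Galois group (Z/4782Z)^*. By CRT, (Z/4782Z)^* ≅ (Z/2Z)^* × (Z/3Z)^* × (Z/797Z)^*. Each prime-power unit group is (Z/2Z)^* ≅ trivial group (order 1); (Z/3Z)^* ≅ Z/2Z; (Z/797Z)^* ≅ Z/796Z. Hence Gal(Q(zeta_4782)/Q) ≅ Z/2Z × Z/796Z.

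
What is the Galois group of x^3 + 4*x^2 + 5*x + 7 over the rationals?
Gal(K/Q) = S_3 (symmetric group of order 6)

Compute the discriminant of x^3 + (4)*x^2 + (5)*x + (7): Δ = -695. Since Δ is not a rational square, the Galois group is not contained in A_3; it must be the full S_3 (irreducibility of the cubic rules out anything smaller).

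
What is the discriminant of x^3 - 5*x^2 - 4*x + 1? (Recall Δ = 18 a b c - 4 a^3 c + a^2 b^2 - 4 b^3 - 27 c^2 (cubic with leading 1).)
Δ = 1489

For x^3 + a x^2 + b x + c the discriminant is Δ = 18 a b c - 4 a^3 c + a^2 b^2 - 4 b^3 - 27 c^2.
Plug a = -5, b = -4, c = 1:
  18*(-5)*(-4)*(1) - 4*(-5)^3*(1) + (-5)^2*(-4)^2 - 4*(-4)^3 - 27*(1)^2
  = 360 + (500) + 400 + (256) + (-27)
  = 1489.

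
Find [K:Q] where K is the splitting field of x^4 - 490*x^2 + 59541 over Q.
[K:Q] = 4

f factors as (x^2 - 223)(x^2 - 267); the splitting field is K = Q(sqrt(223), sqrt(267)). Since 223, 267, and 59541 are all non-squares in Q, the three subfields Q(sqrt(223)), Q(sqrt(267)), Q(sqrt(59541)) are distinct degree-2 extensions, so [K:Q] = 4 (Klein four Galois group).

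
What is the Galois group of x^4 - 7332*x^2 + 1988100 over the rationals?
Gal(K/Q) = Z/2Z (cyclic of order 2)

f factors as (x^2 - 282)(x^2 - 7050), so the splitting field is K = Q(sqrt(282), sqrt(7050)). The squarefree part of 282 is 282 and the squarefree part of 7050 is also 282, so sqrt(282) and sqrt(7050) are both rational multiples of sqrt(282). Hence Q(sqrt(282)) = Q(sqrt(7050)) = Q(sqrt(282)), and the splitting field collapses to a single degree-2 extension with Galois group Z/2Z.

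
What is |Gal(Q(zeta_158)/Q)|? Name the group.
|Gal(Q(zeta_158)/Q)| = phi(158) = 78; group ≅ (Z/158Z)^* ≅ Z/78Z

The n-th cyclotomic polynomial Φ_158(x) is the minimal polynomial of zeta_158 over Q and has degree phi(158) = 78. So Q(zeta_158) is a degree-78 Galois extension with Galois group (Z/158Z)^*. By CRT, (Z/158Z)^* ≅ (Z/2Z)^* × (Z/79Z)^*. Each prime-power unit group is (Z/2Z)^* ≅ trivial group (order 1); (Z/79Z)^* ≅ Z/78Z. Hence Gal(Q(zeta_158)/Q) ≅ Z/78Z.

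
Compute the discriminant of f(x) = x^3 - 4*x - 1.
Δ = 229

For a depressed cubic x^3 + p x + q the discriminant is Δ = -4 p^3 - 27 q^2 = -4*(-4)^3 - 27*(-1)^2 = 256 - 27 = 229.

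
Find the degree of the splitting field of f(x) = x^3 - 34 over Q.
[K:Q] = 6

x^3 - 34 has one real root r = 34^(1/3) and two complex roots r*zeta_3, r*zeta_3^2 where zeta_3 = e^(2*pi*i/3). The splitting field is Q(r, zeta_3). [Q(r):Q] = 3 and [Q(zeta_3):Q] = 2 with gcd = 1, so [Q(r, zeta_3):Q] = 3 * 2 = 6.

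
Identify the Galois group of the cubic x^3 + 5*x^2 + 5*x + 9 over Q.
Gal(K/Q) = S_3 (symmetric group of order 6)

Compute the discriminant of x^3 + (5)*x^2 + (5)*x + (9): Δ = -2512. Since Δ is not a rational square, the Galois group is not contained in A_3; it must be the full S_3 (irreducibility of the cubic rules out anything smaller).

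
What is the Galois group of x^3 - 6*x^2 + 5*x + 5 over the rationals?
Gal(K/Q) = S_3 (symmetric group of order 6)

Compute the discriminant of x^3 + (-6)*x^2 + (5)*x + (5): Δ = 1345. Since Δ is not a rational square, the Galois group is not contained in A_3; it must be the full S_3 (irreducibility of the cubic rules out anything smaller).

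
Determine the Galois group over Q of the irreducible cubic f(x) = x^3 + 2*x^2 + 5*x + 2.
Gal(K/Q) = S_3 (symmetric group of order 6)

Compute the discriminant of x^3 + (2)*x^2 + (5)*x + (2): Δ = -212. Since Δ is not a rational square, the Galois group is not contained in A_3; it must be the full S_3 (irreducibility of the cubic rules out anything smaller).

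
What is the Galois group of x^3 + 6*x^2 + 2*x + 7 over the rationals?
Gal(K/Q) = S_3 (symmetric group of order 6)

Compute the discriminant of x^3 + (6)*x^2 + (2)*x + (7): Δ = -5747. Since Δ is not a rational square, the Galois group is not contained in A_3; it must be the full S_3 (irreducibility of the cubic rules out anything smaller).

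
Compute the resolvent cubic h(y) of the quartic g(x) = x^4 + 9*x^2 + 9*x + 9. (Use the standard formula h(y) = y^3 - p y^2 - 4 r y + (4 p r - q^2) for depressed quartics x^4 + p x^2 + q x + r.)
h(y) = y^3 - 9*y^2 - 36*y + 243

Identify coefficients: p = 9, q = 9, r = 9.
Plug into h(y) = y^3 - p y^2 - 4 r y + (4 p r - q^2):
  h(y) = y^3 - (9) y^2 - 4*(9) y + (4*(9)*(9) - (9)^2)
       = y^3 + (-9) y^2 + (-36) y + (243).
Simplifying: h(y) = y^3 - 9*y^2 - 36*y + 243.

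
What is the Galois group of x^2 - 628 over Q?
Gal(K/Q) = Z/2Z (cyclic of order 2)

x^2 - 628 is irreducible over Q since 628 is not a rational square. The splitting field Q(sqrt(628)) has degree 2 over Q, and its unique nontrivial automorphism is sqrt(628) ↦ -sqrt(628). Hence Gal(Q(sqrt(628))/Q) = Z/2Z.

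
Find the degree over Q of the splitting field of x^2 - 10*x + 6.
[K:Q] = 2

The discriminant of x^2 + (-10)*x + (6) is b^2 - 4c = 100 - (24) = 76. Since 76 is not a perfect square in Q, the polynomial is irreducible over Q. Its two roots generate a degree-2 extension, so [K:Q] = 2.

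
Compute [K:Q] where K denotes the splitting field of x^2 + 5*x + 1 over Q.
[K:Q] = 2

The discriminant of x^2 + (5)*x + (1) is b^2 - 4c = 25 - (4) = 21. Since 21 is not a perfect square in Q, the polynomial is irreducible over Q. Its two roots generate a degree-2 extension, so [K:Q] = 2.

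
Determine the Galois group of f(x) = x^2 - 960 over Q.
Gal(K/Q) = Z/2Z (cyclic of order 2)

x^2 - 960 is irreducible over Q since 960 is not a rational square. The splitting field Q(sqrt(960)) has degree 2 over Q, and its unique nontrivial automorphism is sqrt(960) ↦ -sqrt(960). Hence Gal(Q(sqrt(960))/Q) = Z/2Z.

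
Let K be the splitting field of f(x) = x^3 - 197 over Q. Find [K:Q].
[K:Q] = 6

x^3 - 197 has one real root r = 197^(1/3) and two complex roots r*zeta_3, r*zeta_3^2 where zeta_3 = e^(2*pi*i/3). The splitting field is Q(r, zeta_3). [Q(r):Q] = 3 and [Q(zeta_3):Q] = 2 with gcd = 1, so [Q(r, zeta_3):Q] = 3 * 2 = 6.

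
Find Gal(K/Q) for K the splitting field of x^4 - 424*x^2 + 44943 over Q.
Gal(K/Q) = V_4 (Klein four-group, Z/2Z × Z/2Z)

f factors as (x^2 - 211)(x^2 - 213), so the splitting field is K = Q(sqrt(211), sqrt(213)). The elements 211, 213, 44943 are all non-squares in Q, so sqrt(211) and sqrt(213) generate independent quadratic extensions. Thus [K:Q] = 4 and Gal(K/Q) is generated by the two order-2 automorphisms sqrt(211) ↦ -sqrt(211) and sqrt(213) ↦ -sqrt(213), giving V_4.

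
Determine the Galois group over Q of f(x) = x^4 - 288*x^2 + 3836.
Gal(K/Q) = V_4 (Klein four-group, Z/2Z × Z/2Z)

f factors as (x^2 - 14)(x^2 - 274), so the splitting field is K = Q(sqrt(14), sqrt(274)). The elements 14, 274, 3836 are all non-squares in Q, so sqrt(14) and sqrt(274) generate independent quadratic extensions. Thus [K:Q] = 4 and Gal(K/Q) is generated by the two order-2 automorphisms sqrt(14) ↦ -sqrt(14) and sqrt(274) ↦ -sqrt(274), giving V_4.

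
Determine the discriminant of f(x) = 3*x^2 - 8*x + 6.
Δ = -8

For a quadratic a x^2 + b x + c the discriminant is Δ = b^2 - 4ac = (-8)^2 - 4*(3)*(6) = 64 - (72) = -8.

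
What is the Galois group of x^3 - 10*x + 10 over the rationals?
Gal(K/Q) = S_3 (symmetric group of order 6)

Compute the discriminant of x^3 + (0)*x^2 + (-10)*x + (10): Δ = 1300. Since Δ is not a rational square, the Galois group is not contained in A_3; it must be the full S_3 (irreducibility of the cubic rules out anything smaller).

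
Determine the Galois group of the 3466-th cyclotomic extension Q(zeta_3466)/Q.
|Gal(Q(zeta_3466)/Q)| = phi(3466) = 1732; group ≅ (Z/3466Z)^* ≅ Z/1732Z

The n-th cyclotomic polynomial Φ_3466(x) is the minimal polynomial of zeta_3466 over Q and has degree phi(3466) = 1732. So Q(zeta_3466) is a degree-1732 Galois extension with Galois group (Z/3466Z)^*. By CRT, (Z/3466Z)^* ≅ (Z/2Z)^* × (Z/1733Z)^*. Each prime-power unit group is (Z/2Z)^* ≅ trivial group (order 1); (Z/1733Z)^* ≅ Z/1732Z. Hence Gal(Q(zeta_3466)/Q) ≅ Z/1732Z.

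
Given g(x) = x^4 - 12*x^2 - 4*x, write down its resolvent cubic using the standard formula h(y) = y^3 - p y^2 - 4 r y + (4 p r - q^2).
h(y) = y^3 + 12*y^2 - 16

Identify coefficients: p = -12, q = -4, r = 0.
Plug into h(y) = y^3 - p y^2 - 4 r y + (4 p r - q^2):
  h(y) = y^3 - (-12) y^2 - 4*(0) y + (4*(-12)*(0) - (-4)^2)
       = y^3 + (12) y^2 + (0) y + (-16).
Simplifying: h(y) = y^3 + 12*y^2 - 16.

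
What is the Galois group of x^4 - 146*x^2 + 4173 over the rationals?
Gal(K/Q) = V_4 (Klein four-group, Z/2Z × Z/2Z)

f factors as (x^2 - 107)(x^2 - 39), so the splitting field is K = Q(sqrt(107), sqrt(39)). The elements 107, 39, 4173 are all non-squares in Q, so sqrt(107) and sqrt(39) generate independent quadratic extensions. Thus [K:Q] = 4 and Gal(K/Q) is generated by the two order-2 automorphisms sqrt(107) ↦ -sqrt(107) and sqrt(39) ↦ -sqrt(39), giving V_4.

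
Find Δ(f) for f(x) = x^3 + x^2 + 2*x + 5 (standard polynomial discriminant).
Δ = -543

For x^3 + a x^2 + b x + c the discriminant is Δ = 18 a b c - 4 a^3 c + a^2 b^2 - 4 b^3 - 27 c^2.
Plug a = 1, b = 2, c = 5:
  18*(1)*(2)*(5) - 4*(1)^3*(5) + (1)^2*(2)^2 - 4*(2)^3 - 27*(5)^2
  = 180 + (-20) + 4 + (-32) + (-675)
  = -543.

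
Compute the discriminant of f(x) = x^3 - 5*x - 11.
Δ = -2767

For a depressed cubic x^3 + p x + q the discriminant is Δ = -4 p^3 - 27 q^2 = -4*(-5)^3 - 27*(-11)^2 = 500 - 3267 = -2767.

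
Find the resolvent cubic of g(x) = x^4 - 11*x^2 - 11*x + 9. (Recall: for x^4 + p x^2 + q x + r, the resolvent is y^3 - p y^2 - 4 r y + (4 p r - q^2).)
h(y) = y^3 + 11*y^2 - 36*y - 517

Identify coefficients: p = -11, q = -11, r = 9.
Plug into h(y) = y^3 - p y^2 - 4 r y + (4 p r - q^2):
  h(y) = y^3 - (-11) y^2 - 4*(9) y + (4*(-11)*(9) - (-11)^2)
       = y^3 + (11) y^2 + (-36) y + (-517).
Simplifying: h(y) = y^3 + 11*y^2 - 36*y - 517.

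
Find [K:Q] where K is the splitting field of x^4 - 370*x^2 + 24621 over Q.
[K:Q] = 4

f factors as (x^2 - 87)(x^2 - 283); the splitting field is K = Q(sqrt(87), sqrt(283)). Since 87, 283, and 24621 are all non-squares in Q, the three subfields Q(sqrt(87)), Q(sqrt(283)), Q(sqrt(24621)) are distinct degree-2 extensions, so [K:Q] = 4 (Klein four Galois group).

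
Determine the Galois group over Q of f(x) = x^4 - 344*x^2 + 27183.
Gal(K/Q) = V_4 (Klein four-group, Z/2Z × Z/2Z)

f factors as (x^2 - 221)(x^2 - 123), so the splitting field is K = Q(sqrt(221), sqrt(123)). The elements 221, 123, 27183 are all non-squares in Q, so sqrt(221) and sqrt(123) generate independent quadratic extensions. Thus [K:Q] = 4 and Gal(K/Q) is generated by the two order-2 automorphisms sqrt(221) ↦ -sqrt(221) and sqrt(123) ↦ -sqrt(123), giving V_4.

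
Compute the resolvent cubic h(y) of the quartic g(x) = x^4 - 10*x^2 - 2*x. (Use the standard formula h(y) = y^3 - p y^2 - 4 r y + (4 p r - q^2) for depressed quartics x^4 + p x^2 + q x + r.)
h(y) = y^3 + 10*y^2 - 4

Identify coefficients: p = -10, q = -2, r = 0.
Plug into h(y) = y^3 - p y^2 - 4 r y + (4 p r - q^2):
  h(y) = y^3 - (-10) y^2 - 4*(0) y + (4*(-10)*(0) - (-2)^2)
       = y^3 + (10) y^2 + (0) y + (-4).
Simplifying: h(y) = y^3 + 10*y^2 - 4.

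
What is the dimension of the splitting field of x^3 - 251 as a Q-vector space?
[K:Q] = 6

x^3 - 251 has one real root r = 251^(1/3) and two complex roots r*zeta_3, r*zeta_3^2 where zeta_3 = e^(2*pi*i/3). The splitting field is Q(r, zeta_3). [Q(r):Q] = 3 and [Q(zeta_3):Q] = 2 with gcd = 1, so [Q(r, zeta_3):Q] = 3 * 2 = 6.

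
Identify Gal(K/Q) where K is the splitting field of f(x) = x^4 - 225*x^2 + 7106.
Gal(K/Q) = V_4 (Klein four-group, Z/2Z × Z/2Z)

f factors as (x^2 - 187)(x^2 - 38), so the splitting field is K = Q(sqrt(187), sqrt(38)). The elements 187, 38, 7106 are all non-squares in Q, so sqrt(187) and sqrt(38) generate independent quadratic extensions. Thus [K:Q] = 4 and Gal(K/Q) is generated by the two order-2 automorphisms sqrt(187) ↦ -sqrt(187) and sqrt(38) ↦ -sqrt(38), giving V_4.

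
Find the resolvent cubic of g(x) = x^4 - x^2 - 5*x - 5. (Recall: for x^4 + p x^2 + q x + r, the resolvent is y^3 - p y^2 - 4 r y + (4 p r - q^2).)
h(y) = y^3 + y^2 + 20*y - 5

Identify coefficients: p = -1, q = -5, r = -5.
Plug into h(y) = y^3 - p y^2 - 4 r y + (4 p r - q^2):
  h(y) = y^3 - (-1) y^2 - 4*(-5) y + (4*(-1)*(-5) - (-5)^2)
       = y^3 + (1) y^2 + (20) y + (-5).
Simplifying: h(y) = y^3 + y^2 + 20*y - 5.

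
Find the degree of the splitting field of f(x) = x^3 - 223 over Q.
[K:Q] = 6

x^3 - 223 has one real root r = 223^(1/3) and two complex roots r*zeta_3, r*zeta_3^2 where zeta_3 = e^(2*pi*i/3). The splitting field is Q(r, zeta_3). [Q(r):Q] = 3 and [Q(zeta_3):Q] = 2 with gcd = 1, so [Q(r, zeta_3):Q] = 3 * 2 = 6.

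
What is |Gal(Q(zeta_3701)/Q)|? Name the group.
|Gal(Q(zeta_3701)/Q)| = phi(3701) = 3700; group ≅ (Z/3701Z)^* ≅ Z/3700Z

The n-th cyclotomic polynomial Φ_3701(x) is the minimal polynomial of zeta_3701 over Q and has degree phi(3701) = 3700. So Q(zeta_3701) is a degree-3700 Galois extension with Galois group (Z/3701Z)^*. (Z/3701Z)^* is cyclic since 3701 is an odd prime power (or 4). Hence Gal(Q(zeta_3701)/Q) ≅ Z/3700Z.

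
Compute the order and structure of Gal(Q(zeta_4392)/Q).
|Gal(Q(zeta_4392)/Q)| = phi(4392) = 1440; group ≅ (Z/4392Z)^* ≅ Z/2Z × Z/2Z × Z/6Z × Z/60Z

The n-th cyclotomic polynomial Φ_4392(x) is the minimal polynomial of zeta_4392 over Q and has degree phi(4392) = 1440. So Q(zeta_4392) is a degree-1440 Galois extension with Galois group (Z/4392Z)^*. By CRT, (Z/4392Z)^* ≅ (Z/8Z)^* × (Z/9Z)^* × (Z/61Z)^*. Each prime-power unit group is (Z/8Z)^* ≅ Z/2Z × Z/2Z; (Z/9Z)^* ≅ Z/6Z; (Z/61Z)^* ≅ Z/60Z. Hence Gal(Q(zeta_4392)/Q) ≅ Z/2Z × Z/2Z × Z/6Z × Z/60Z.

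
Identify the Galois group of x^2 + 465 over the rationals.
Gal(K/Q) = Z/2Z (cyclic of order 2)

x^2 + 465 is irreducible over Q since -465 is not a rational square. The splitting field Q(sqrt(-465)) has degree 2 over Q, and its unique nontrivial automorphism is sqrt(-465) ↦ -sqrt(-465). Hence Gal(Q(sqrt(-465))/Q) = Z/2Z.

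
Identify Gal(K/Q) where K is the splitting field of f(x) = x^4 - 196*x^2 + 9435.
Gal(K/Q) = V_4 (Klein four-group, Z/2Z × Z/2Z)

f factors as (x^2 - 85)(x^2 - 111), so the splitting field is K = Q(sqrt(85), sqrt(111)). The elements 85, 111, 9435 are all non-squares in Q, so sqrt(85) and sqrt(111) generate independent quadratic extensions. Thus [K:Q] = 4 and Gal(K/Q) is generated by the two order-2 automorphisms sqrt(85) ↦ -sqrt(85) and sqrt(111) ↦ -sqrt(111), giving V_4.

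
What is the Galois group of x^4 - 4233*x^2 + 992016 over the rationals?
Gal(K/Q) = Z/2Z (cyclic of order 2)

f factors as (x^2 - 3984)(x^2 - 249), so the splitting field is K = Q(sqrt(3984), sqrt(249)). The squarefree part of 3984 is 249 and the squarefree part of 249 is also 249, so sqrt(3984) and sqrt(249) are both rational multiples of sqrt(249). Hence Q(sqrt(3984)) = Q(sqrt(249)) = Q(sqrt(249)), and the splitting field collapses to a single degree-2 extension with Galois group Z/2Z.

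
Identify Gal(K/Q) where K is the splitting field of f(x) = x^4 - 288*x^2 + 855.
Gal(K/Q) = V_4 (Klein four-group, Z/2Z × Z/2Z)

f factors as (x^2 - 3)(x^2 - 285), so the splitting field is K = Q(sqrt(3), sqrt(285)). The elements 3, 285, 855 are all non-squares in Q, so sqrt(3) and sqrt(285) generate independent quadratic extensions. Thus [K:Q] = 4 and Gal(K/Q) is generated by the two order-2 automorphisms sqrt(3) ↦ -sqrt(3) and sqrt(285) ↦ -sqrt(285), giving V_4.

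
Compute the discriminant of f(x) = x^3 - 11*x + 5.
Δ = 4649

For a depressed cubic x^3 + p x + q the discriminant is Δ = -4 p^3 - 27 q^2 = -4*(-11)^3 - 27*(5)^2 = 5324 - 675 = 4649.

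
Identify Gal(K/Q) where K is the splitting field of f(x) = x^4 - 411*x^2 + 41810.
Gal(K/Q) = V_4 (Klein four-group, Z/2Z × Z/2Z)

f factors as (x^2 - 185)(x^2 - 226), so the splitting field is K = Q(sqrt(185), sqrt(226)). The elements 185, 226, 41810 are all non-squares in Q, so sqrt(185) and sqrt(226) generate independent quadratic extensions. Thus [K:Q] = 4 and Gal(K/Q) is generated by the two order-2 automorphisms sqrt(185) ↦ -sqrt(185) and sqrt(226) ↦ -sqrt(226), giving V_4.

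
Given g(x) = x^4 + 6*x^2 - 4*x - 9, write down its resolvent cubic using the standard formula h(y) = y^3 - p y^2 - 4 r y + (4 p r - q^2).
h(y) = y^3 - 6*y^2 + 36*y - 232

Identify coefficients: p = 6, q = -4, r = -9.
Plug into h(y) = y^3 - p y^2 - 4 r y + (4 p r - q^2):
  h(y) = y^3 - (6) y^2 - 4*(-9) y + (4*(6)*(-9) - (-4)^2)
       = y^3 + (-6) y^2 + (36) y + (-232).
Simplifying: h(y) = y^3 - 6*y^2 + 36*y - 232.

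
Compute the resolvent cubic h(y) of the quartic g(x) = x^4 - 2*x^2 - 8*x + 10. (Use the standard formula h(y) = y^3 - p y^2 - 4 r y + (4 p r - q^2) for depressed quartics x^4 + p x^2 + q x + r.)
h(y) = y^3 + 2*y^2 - 40*y - 144

Identify coefficients: p = -2, q = -8, r = 10.
Plug into h(y) = y^3 - p y^2 - 4 r y + (4 p r - q^2):
  h(y) = y^3 - (-2) y^2 - 4*(10) y + (4*(-2)*(10) - (-8)^2)
       = y^3 + (2) y^2 + (-40) y + (-144).
Simplifying: h(y) = y^3 + 2*y^2 - 40*y - 144.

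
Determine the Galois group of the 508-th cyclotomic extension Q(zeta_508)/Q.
|Gal(Q(zeta_508)/Q)| = phi(508) = 252; group ≅ (Z/508Z)^* ≅ Z/2Z × Z/126Z

The n-th cyclotomic polynomial Φ_508(x) is the minimal polynomial of zeta_508 over Q and has degree phi(508) = 252. So Q(zeta_508) is a degree-252 Galois extension with Galois group (Z/508Z)^*. By CRT, (Z/508Z)^* ≅ (Z/4Z)^* × (Z/127Z)^*. Each prime-power unit group is (Z/4Z)^* ≅ Z/2Z; (Z/127Z)^* ≅ Z/126Z. Hence Gal(Q(zeta_508)/Q) ≅ Z/2Z × Z/126Z.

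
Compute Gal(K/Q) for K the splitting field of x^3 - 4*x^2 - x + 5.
Gal(K/Q) = S_3 (symmetric group of order 6)

Compute the discriminant of x^3 + (-4)*x^2 + (-1)*x + (5): Δ = 985. Since Δ is not a rational square, the Galois group is not contained in A_3; it must be the full S_3 (irreducibility of the cubic rules out anything smaller).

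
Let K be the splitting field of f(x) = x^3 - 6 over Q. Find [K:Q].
[K:Q] = 6

x^3 - 6 has one real root r = 6^(1/3) and two complex roots r*zeta_3, r*zeta_3^2 where zeta_3 = e^(2*pi*i/3). The splitting field is Q(r, zeta_3). [Q(r):Q] = 3 and [Q(zeta_3):Q] = 2 with gcd = 1, so [Q(r, zeta_3):Q] = 3 * 2 = 6.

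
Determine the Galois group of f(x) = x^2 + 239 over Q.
Gal(K/Q) = Z/2Z (cyclic of order 2)

x^2 + 239 is irreducible over Q since -239 is not a rational square. The splitting field Q(sqrt(-239)) has degree 2 over Q, and its unique nontrivial automorphism is sqrt(-239) ↦ -sqrt(-239). Hence Gal(Q(sqrt(-239))/Q) = Z/2Z.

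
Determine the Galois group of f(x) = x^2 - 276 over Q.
Gal(K/Q) = Z/2Z (cyclic of order 2)

x^2 - 276 is irreducible over Q since 276 is not a rational square. The splitting field Q(sqrt(276)) has degree 2 over Q, and its unique nontrivial automorphism is sqrt(276) ↦ -sqrt(276). Hence Gal(Q(sqrt(276))/Q) = Z/2Z.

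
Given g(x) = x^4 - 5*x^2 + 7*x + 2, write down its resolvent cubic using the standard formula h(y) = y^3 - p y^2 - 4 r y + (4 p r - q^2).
h(y) = y^3 + 5*y^2 - 8*y - 89

Identify coefficients: p = -5, q = 7, r = 2.
Plug into h(y) = y^3 - p y^2 - 4 r y + (4 p r - q^2):
  h(y) = y^3 - (-5) y^2 - 4*(2) y + (4*(-5)*(2) - (7)^2)
       = y^3 + (5) y^2 + (-8) y + (-89).
Simplifying: h(y) = y^3 + 5*y^2 - 8*y - 89.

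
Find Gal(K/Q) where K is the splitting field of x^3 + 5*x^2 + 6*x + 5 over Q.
Gal(K/Q) = S_3 (symmetric group of order 6)

Compute the discriminant of x^3 + (5)*x^2 + (6)*x + (5): Δ = -439. Since Δ is not a rational square, the Galois group is not contained in A_3; it must be the full S_3 (irreducibility of the cubic rules out anything smaller).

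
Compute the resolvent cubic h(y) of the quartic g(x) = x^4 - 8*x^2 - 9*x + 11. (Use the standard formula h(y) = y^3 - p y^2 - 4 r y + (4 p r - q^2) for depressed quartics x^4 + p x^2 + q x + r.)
h(y) = y^3 + 8*y^2 - 44*y - 433

Identify coefficients: p = -8, q = -9, r = 11.
Plug into h(y) = y^3 - p y^2 - 4 r y + (4 p r - q^2):
  h(y) = y^3 - (-8) y^2 - 4*(11) y + (4*(-8)*(11) - (-9)^2)
       = y^3 + (8) y^2 + (-44) y + (-433).
Simplifying: h(y) = y^3 + 8*y^2 - 44*y - 433.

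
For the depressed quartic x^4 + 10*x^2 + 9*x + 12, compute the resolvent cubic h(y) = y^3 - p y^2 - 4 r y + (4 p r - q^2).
h(y) = y^3 - 10*y^2 - 48*y + 399

Identify coefficients: p = 10, q = 9, r = 12.
Plug into h(y) = y^3 - p y^2 - 4 r y + (4 p r - q^2):
  h(y) = y^3 - (10) y^2 - 4*(12) y + (4*(10)*(12) - (9)^2)
       = y^3 + (-10) y^2 + (-48) y + (399).
Simplifying: h(y) = y^3 - 10*y^2 - 48*y + 399.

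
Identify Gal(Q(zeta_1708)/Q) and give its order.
|Gal(Q(zeta_1708)/Q)| = phi(1708) = 720; group ≅ (Z/1708Z)^* ≅ Z/2Z × Z/6Z × Z/60Z

The n-th cyclotomic polynomial Φ_1708(x) is the minimal polynomial of zeta_1708 over Q and has degree phi(1708) = 720. So Q(zeta_1708) is a degree-720 Galois extension with Galois group (Z/1708Z)^*. By CRT, (Z/1708Z)^* ≅ (Z/4Z)^* × (Z/7Z)^* × (Z/61Z)^*. Each prime-power unit group is (Z/4Z)^* ≅ Z/2Z; (Z/7Z)^* ≅ Z/6Z; (Z/61Z)^* ≅ Z/60Z. Hence Gal(Q(zeta_1708)/Q) ≅ Z/2Z × Z/6Z × Z/60Z.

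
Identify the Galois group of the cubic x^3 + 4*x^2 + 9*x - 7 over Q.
Gal(K/Q) = S_3 (symmetric group of order 6)

Compute the discriminant of x^3 + (4)*x^2 + (9)*x + (-7): Δ = -5687. Since Δ is not a rational square, the Galois group is not contained in A_3; it must be the full S_3 (irreducibility of the cubic rules out anything smaller).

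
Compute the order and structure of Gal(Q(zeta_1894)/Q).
|Gal(Q(zeta_1894)/Q)| = phi(1894) = 946; group ≅ (Z/1894Z)^* ≅ Z/946Z

The n-th cyclotomic polynomial Φ_1894(x) is the minimal polynomial of zeta_1894 over Q and has degree phi(1894) = 946. So Q(zeta_1894) is a degree-946 Galois extension with Galois group (Z/1894Z)^*. By CRT, (Z/1894Z)^* ≅ (Z/2Z)^* × (Z/947Z)^*. Each prime-power unit group is (Z/2Z)^* ≅ trivial group (order 1); (Z/947Z)^* ≅ Z/946Z. Hence Gal(Q(zeta_1894)/Q) ≅ Z/946Z.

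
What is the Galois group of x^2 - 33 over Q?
Gal(K/Q) = Z/2Z (cyclic of order 2)

x^2 - 33 is irreducible over Q since 33 is not a rational square. The splitting field Q(sqrt(33)) has degree 2 over Q, and its unique nontrivial automorphism is sqrt(33) ↦ -sqrt(33). Hence Gal(Q(sqrt(33))/Q) = Z/2Z.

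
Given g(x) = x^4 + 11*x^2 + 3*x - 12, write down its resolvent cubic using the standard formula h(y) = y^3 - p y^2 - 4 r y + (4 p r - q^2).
h(y) = y^3 - 11*y^2 + 48*y - 537

Identify coefficients: p = 11, q = 3, r = -12.
Plug into h(y) = y^3 - p y^2 - 4 r y + (4 p r - q^2):
  h(y) = y^3 - (11) y^2 - 4*(-12) y + (4*(11)*(-12) - (3)^2)
       = y^3 + (-11) y^2 + (48) y + (-537).
Simplifying: h(y) = y^3 - 11*y^2 + 48*y - 537.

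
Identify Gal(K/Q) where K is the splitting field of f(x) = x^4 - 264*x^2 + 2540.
Gal(K/Q) = V_4 (Klein four-group, Z/2Z × Z/2Z)

f factors as (x^2 - 10)(x^2 - 254), so the splitting field is K = Q(sqrt(10), sqrt(254)). The elements 10, 254, 2540 are all non-squares in Q, so sqrt(10) and sqrt(254) generate independent quadratic extensions. Thus [K:Q] = 4 and Gal(K/Q) is generated by the two order-2 automorphisms sqrt(10) ↦ -sqrt(10) and sqrt(254) ↦ -sqrt(254), giving V_4.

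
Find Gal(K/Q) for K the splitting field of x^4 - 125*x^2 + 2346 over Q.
Gal(K/Q) = V_4 (Klein four-group, Z/2Z × Z/2Z)

f factors as (x^2 - 23)(x^2 - 102), so the splitting field is K = Q(sqrt(23), sqrt(102)). The elements 23, 102, 2346 are all non-squares in Q, so sqrt(23) and sqrt(102) generate independent quadratic extensions. Thus [K:Q] = 4 and Gal(K/Q) is generated by the two order-2 automorphisms sqrt(23) ↦ -sqrt(23) and sqrt(102) ↦ -sqrt(102), giving V_4.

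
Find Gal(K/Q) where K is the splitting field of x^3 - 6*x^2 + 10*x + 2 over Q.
Gal(K/Q) = S_3 (symmetric group of order 6)

Compute the discriminant of x^3 + (-6)*x^2 + (10)*x + (2): Δ = -940. Since Δ is not a rational square, the Galois group is not contained in A_3; it must be the full S_3 (irreducibility of the cubic rules out anything smaller).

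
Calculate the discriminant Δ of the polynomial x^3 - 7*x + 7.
Δ = 49

For a depressed cubic x^3 + p x + q the discriminant is Δ = -4 p^3 - 27 q^2 = -4*(-7)^3 - 27*(7)^2 = 1372 - 1323 = 49.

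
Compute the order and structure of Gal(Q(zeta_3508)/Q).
|Gal(Q(zeta_3508)/Q)| = phi(3508) = 1752; group ≅ (Z/3508Z)^* ≅ Z/2Z × Z/876Z

The n-th cyclotomic polynomial Φ_3508(x) is the minimal polynomial of zeta_3508 over Q and has degree phi(3508) = 1752. So Q(zeta_3508) is a degree-1752 Galois extension with Galois group (Z/3508Z)^*. By CRT, (Z/3508Z)^* ≅ (Z/4Z)^* × (Z/877Z)^*. Each prime-power unit group is (Z/4Z)^* ≅ Z/2Z; (Z/877Z)^* ≅ Z/876Z. Hence Gal(Q(zeta_3508)/Q) ≅ Z/2Z × Z/876Z.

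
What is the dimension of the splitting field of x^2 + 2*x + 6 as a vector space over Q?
[K:Q] = 2

The discriminant of x^2 + (2)*x + (6) is b^2 - 4c = 4 - (24) = -20. Since -20 is not a perfect square in Q, the polynomial is irreducible over Q. Its two roots generate a degree-2 extension, so [K:Q] = 2.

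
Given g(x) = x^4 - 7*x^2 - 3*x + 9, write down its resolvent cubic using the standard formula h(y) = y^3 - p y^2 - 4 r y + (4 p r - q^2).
h(y) = y^3 + 7*y^2 - 36*y - 261

Identify coefficients: p = -7, q = -3, r = 9.
Plug into h(y) = y^3 - p y^2 - 4 r y + (4 p r - q^2):
  h(y) = y^3 - (-7) y^2 - 4*(9) y + (4*(-7)*(9) - (-3)^2)
       = y^3 + (7) y^2 + (-36) y + (-261).
Simplifying: h(y) = y^3 + 7*y^2 - 36*y - 261.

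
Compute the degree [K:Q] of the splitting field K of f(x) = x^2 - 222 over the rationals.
[K:Q] = 2

The polynomial x^2 - 222 is irreducible over Q since 222 is not a perfect square. Its splitting field is Q(sqrt(222)), which has degree 2 over Q.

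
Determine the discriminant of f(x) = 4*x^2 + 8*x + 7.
Δ = -48

For a quadratic a x^2 + b x + c the discriminant is Δ = b^2 - 4ac = (8)^2 - 4*(4)*(7) = 64 - (112) = -48.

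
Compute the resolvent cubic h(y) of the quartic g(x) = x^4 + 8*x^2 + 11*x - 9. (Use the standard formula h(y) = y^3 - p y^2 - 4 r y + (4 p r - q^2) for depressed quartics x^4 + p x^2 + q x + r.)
h(y) = y^3 - 8*y^2 + 36*y - 409

Identify coefficients: p = 8, q = 11, r = -9.
Plug into h(y) = y^3 - p y^2 - 4 r y + (4 p r - q^2):
  h(y) = y^3 - (8) y^2 - 4*(-9) y + (4*(8)*(-9) - (11)^2)
       = y^3 + (-8) y^2 + (36) y + (-409).
Simplifying: h(y) = y^3 - 8*y^2 + 36*y - 409.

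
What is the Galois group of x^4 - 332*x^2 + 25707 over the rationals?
Gal(K/Q) = V_4 (Klein four-group, Z/2Z × Z/2Z)

f factors as (x^2 - 209)(x^2 - 123), so the splitting field is K = Q(sqrt(209), sqrt(123)). The elements 209, 123, 25707 are all non-squares in Q, so sqrt(209) and sqrt(123) generate independent quadratic extensions. Thus [K:Q] = 4 and Gal(K/Q) is generated by the two order-2 automorphisms sqrt(209) ↦ -sqrt(209) and sqrt(123) ↦ -sqrt(123), giving V_4.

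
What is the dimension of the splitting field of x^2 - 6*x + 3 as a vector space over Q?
[K:Q] = 2

The discriminant of x^2 + (-6)*x + (3) is b^2 - 4c = 36 - (12) = 24. Since 24 is not a perfect square in Q, the polynomial is irreducible over Q. Its two roots generate a degree-2 extension, so [K:Q] = 2.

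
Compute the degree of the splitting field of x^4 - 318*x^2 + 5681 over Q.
[K:Q] = 4

f factors as (x^2 - 19)(x^2 - 299); the splitting field is K = Q(sqrt(19), sqrt(299)). Since 19, 299, and 5681 are all non-squares in Q, the three subfields Q(sqrt(19)), Q(sqrt(299)), Q(sqrt(5681)) are distinct degree-2 extensions, so [K:Q] = 4 (Klein four Galois group).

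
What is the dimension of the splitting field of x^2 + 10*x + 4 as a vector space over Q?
[K:Q] = 2

The discriminant of x^2 + (10)*x + (4) is b^2 - 4c = 100 - (16) = 84. Since 84 is not a perfect square in Q, the polynomial is irreducible over Q. Its two roots generate a degree-2 extension, so [K:Q] = 2.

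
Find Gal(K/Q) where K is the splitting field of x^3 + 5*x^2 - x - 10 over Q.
Gal(K/Q) = S_3 (symmetric group of order 6)

Compute the discriminant of x^3 + (5)*x^2 + (-1)*x + (-10): Δ = 3229. Since Δ is not a rational square, the Galois group is not contained in A_3; it must be the full S_3 (irreducibility of the cubic rules out anything smaller).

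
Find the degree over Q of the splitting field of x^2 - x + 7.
[K:Q] = 2

The discriminant of x^2 + (-1)*x + (7) is b^2 - 4c = 1 - (28) = -27. Since -27 is not a perfect square in Q, the polynomial is irreducible over Q. Its two roots generate a degree-2 extension, so [K:Q] = 2.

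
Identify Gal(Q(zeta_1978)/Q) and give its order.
|Gal(Q(zeta_1978)/Q)| = phi(1978) = 924; group ≅ (Z/1978Z)^* ≅ Z/22Z × Z/42Z

The n-th cyclotomic polynomial Φ_1978(x) is the minimal polynomial of zeta_1978 over Q and has degree phi(1978) = 924. So Q(zeta_1978) is a degree-924 Galois extension with Galois group (Z/1978Z)^*. By CRT, (Z/1978Z)^* ≅ (Z/2Z)^* × (Z/23Z)^* × (Z/43Z)^*. Each prime-power unit group is (Z/2Z)^* ≅ trivial group (order 1); (Z/23Z)^* ≅ Z/22Z; (Z/43Z)^* ≅ Z/42Z. Hence Gal(Q(zeta_1978)/Q) ≅ Z/22Z × Z/42Z.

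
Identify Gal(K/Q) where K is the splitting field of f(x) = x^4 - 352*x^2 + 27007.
Gal(K/Q) = V_4 (Klein four-group, Z/2Z × Z/2Z)

f factors as (x^2 - 239)(x^2 - 113), so the splitting field is K = Q(sqrt(239), sqrt(113)). The elements 239, 113, 27007 are all non-squares in Q, so sqrt(239) and sqrt(113) generate independent quadratic extensions. Thus [K:Q] = 4 and Gal(K/Q) is generated by the two order-2 automorphisms sqrt(239) ↦ -sqrt(239) and sqrt(113) ↦ -sqrt(113), giving V_4.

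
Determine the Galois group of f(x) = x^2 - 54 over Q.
Gal(K/Q) = Z/2Z (cyclic of order 2)

x^2 - 54 is irreducible over Q since 54 is not a rational square. The splitting field Q(sqrt(54)) has degree 2 over Q, and its unique nontrivial automorphism is sqrt(54) ↦ -sqrt(54). Hence Gal(Q(sqrt(54))/Q) = Z/2Z.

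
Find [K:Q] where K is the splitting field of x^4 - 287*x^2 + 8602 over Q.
[K:Q] = 4

f factors as (x^2 - 34)(x^2 - 253); the splitting field is K = Q(sqrt(34), sqrt(253)). Since 34, 253, and 8602 are all non-squares in Q, the three subfields Q(sqrt(34)), Q(sqrt(253)), Q(sqrt(8602)) are distinct degree-2 extensions, so [K:Q] = 4 (Klein four Galois group).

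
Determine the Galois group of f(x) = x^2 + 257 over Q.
Gal(K/Q) = Z/2Z (cyclic of order 2)

x^2 + 257 is irreducible over Q since -257 is not a rational square. The splitting field Q(sqrt(-257)) has degree 2 over Q, and its unique nontrivial automorphism is sqrt(-257) ↦ -sqrt(-257). Hence Gal(Q(sqrt(-257))/Q) = Z/2Z.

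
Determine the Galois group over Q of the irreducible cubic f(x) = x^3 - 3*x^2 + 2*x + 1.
Gal(K/Q) = S_3 (symmetric group of order 6)

Compute the discriminant of x^3 + (-3)*x^2 + (2)*x + (1): Δ = -23. Since Δ is not a rational square, the Galois group is not contained in A_3; it must be the full S_3 (irreducibility of the cubic rules out anything smaller).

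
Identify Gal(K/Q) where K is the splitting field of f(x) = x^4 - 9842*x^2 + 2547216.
Gal(K/Q) = Z/2Z (cyclic of order 2)

f factors as (x^2 - 9576)(x^2 - 266), so the splitting field is K = Q(sqrt(9576), sqrt(266)). The squarefree part of 9576 is 266 and the squarefree part of 266 is also 266, so sqrt(9576) and sqrt(266) are both rational multiples of sqrt(266). Hence Q(sqrt(9576)) = Q(sqrt(266)) = Q(sqrt(266)), and the splitting field collapses to a single degree-2 extension with Galois group Z/2Z.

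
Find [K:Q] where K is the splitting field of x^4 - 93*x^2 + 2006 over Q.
[K:Q] = 4

f factors as (x^2 - 59)(x^2 - 34); the splitting field is K = Q(sqrt(59), sqrt(34)). Since 59, 34, and 2006 are all non-squares in Q, the three subfields Q(sqrt(59)), Q(sqrt(34)), Q(sqrt(2006)) are distinct degree-2 extensions, so [K:Q] = 4 (Klein four Galois group).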